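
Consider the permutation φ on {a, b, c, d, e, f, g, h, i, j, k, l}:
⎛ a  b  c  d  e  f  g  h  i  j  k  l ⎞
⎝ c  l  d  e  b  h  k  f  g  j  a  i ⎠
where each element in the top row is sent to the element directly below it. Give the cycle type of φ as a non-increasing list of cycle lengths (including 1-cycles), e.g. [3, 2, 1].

The disjoint cycles are (a c d e b l i g k)(f h)(j), with lengths 9, 2, 1 in non-increasing order.

[9, 2, 1]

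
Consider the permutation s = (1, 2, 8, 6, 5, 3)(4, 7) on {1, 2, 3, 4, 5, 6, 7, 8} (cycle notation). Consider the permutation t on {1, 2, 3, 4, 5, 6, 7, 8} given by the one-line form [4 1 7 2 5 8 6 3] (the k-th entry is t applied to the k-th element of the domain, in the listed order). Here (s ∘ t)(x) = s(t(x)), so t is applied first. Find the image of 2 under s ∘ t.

t(2) = 1, then s(1) = 2; composing gives (s ∘ t)(2) = 2.

2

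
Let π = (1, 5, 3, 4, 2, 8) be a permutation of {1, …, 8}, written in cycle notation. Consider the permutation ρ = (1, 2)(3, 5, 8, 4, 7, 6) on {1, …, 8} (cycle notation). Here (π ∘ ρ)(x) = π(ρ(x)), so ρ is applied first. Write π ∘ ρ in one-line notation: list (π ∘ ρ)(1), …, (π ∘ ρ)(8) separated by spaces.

For each element, apply ρ then π: 1 → 2 → 8; 2 → 1 → 5; 3 → 5 → 3; 4 → 7 → 7; 5 → 8 → 1; 6 → 3 → 4; 7 → 6 → 6; 8 → 4 → 2.
Collecting the images, π ∘ ρ = [8 5 3 7 1 4 6 2].

8 5 3 7 1 4 6 2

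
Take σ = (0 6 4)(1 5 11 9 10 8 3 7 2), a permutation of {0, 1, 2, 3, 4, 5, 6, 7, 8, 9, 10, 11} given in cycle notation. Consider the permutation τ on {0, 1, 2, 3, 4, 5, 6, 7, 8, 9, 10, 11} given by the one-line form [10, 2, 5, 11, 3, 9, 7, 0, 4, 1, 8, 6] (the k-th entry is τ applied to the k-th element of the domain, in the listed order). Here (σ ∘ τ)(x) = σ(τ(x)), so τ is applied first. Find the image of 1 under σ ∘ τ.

τ(1) = 2, then σ(2) = 1; composing gives (σ ∘ τ)(1) = 1.

1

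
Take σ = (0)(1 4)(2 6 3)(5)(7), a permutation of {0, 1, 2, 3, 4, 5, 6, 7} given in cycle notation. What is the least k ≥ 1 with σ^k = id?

The disjoint cycles have lengths 3, 2, 1, 1, 1.
The order of σ is the least common multiple of its cycle lengths: lcm(3, 2) = 6.

6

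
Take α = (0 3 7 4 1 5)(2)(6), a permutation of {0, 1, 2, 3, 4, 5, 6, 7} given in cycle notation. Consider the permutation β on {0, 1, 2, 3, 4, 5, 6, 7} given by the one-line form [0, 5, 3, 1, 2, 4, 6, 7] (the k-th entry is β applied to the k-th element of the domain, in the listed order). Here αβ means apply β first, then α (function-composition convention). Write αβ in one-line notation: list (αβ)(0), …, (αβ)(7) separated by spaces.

3 0 7 5 2 1 6 4

Chase each element through β then α: 0 → 0 → 3; 1 → 5 → 0; 2 → 3 → 7; 3 → 1 → 5; 4 → 2 → 2; 5 → 4 → 1; 6 → 6 → 6; 7 → 7 → 4.
Collecting the images, αβ = [3 0 7 5 2 1 6 4].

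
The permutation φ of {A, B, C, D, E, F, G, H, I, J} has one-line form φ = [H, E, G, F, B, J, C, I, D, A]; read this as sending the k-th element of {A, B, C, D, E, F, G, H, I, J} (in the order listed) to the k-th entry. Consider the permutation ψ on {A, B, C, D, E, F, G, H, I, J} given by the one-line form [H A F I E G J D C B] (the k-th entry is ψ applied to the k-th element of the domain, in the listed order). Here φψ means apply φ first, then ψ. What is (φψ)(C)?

(φψ)(C) = ψ(φ(C)). φ(C) = G, then ψ(G) = J. So (φψ)(C) = J.

J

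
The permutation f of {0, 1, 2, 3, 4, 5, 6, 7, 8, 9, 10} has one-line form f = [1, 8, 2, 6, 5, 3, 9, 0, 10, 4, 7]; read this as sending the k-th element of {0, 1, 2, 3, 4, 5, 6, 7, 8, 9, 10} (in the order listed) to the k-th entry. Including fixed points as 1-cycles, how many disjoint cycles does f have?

3

The cycle decomposition is (0 1 8 10 7)(2)(3 6 9 4 5), which has 3 cycles (counting 1-cycles).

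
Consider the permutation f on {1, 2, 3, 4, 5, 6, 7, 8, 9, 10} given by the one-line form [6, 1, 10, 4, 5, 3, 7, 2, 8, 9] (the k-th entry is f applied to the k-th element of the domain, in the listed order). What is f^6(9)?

10

Tracing 9 → 8 → … returns to 9 after 7 steps, so 9 lies in a 7-cycle (1 6 3 10 9 8 2).
Advancing 6 steps from 9: 9 → 8 → 2 → 1 → 6 → 3 → 10.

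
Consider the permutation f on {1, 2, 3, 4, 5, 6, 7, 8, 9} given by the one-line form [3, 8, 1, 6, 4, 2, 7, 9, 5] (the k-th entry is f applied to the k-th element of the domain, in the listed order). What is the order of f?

The disjoint-cycle form of f has cycle lengths 6, 2, 1.
The order of f is the least common multiple of its cycle lengths: lcm(6, 2) = 6.

6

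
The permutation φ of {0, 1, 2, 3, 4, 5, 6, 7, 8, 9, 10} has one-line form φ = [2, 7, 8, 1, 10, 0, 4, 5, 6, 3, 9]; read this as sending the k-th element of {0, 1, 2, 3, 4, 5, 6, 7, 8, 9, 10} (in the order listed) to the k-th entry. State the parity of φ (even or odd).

even

In disjoint-cycle form the cycle lengths are 11.
A cycle of length ℓ contributes ℓ−1 transpositions, so φ is a product of 10 transpositions — even.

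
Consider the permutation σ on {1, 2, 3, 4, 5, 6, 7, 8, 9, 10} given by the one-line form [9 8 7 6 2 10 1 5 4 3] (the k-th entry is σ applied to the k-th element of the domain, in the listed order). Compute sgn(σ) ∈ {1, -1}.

1

In disjoint-cycle form the cycle lengths are 7, 3.
A cycle is odd iff its length is even; σ has 0 even-length cycles, so sgn(σ) = (−1)^0 and σ is even.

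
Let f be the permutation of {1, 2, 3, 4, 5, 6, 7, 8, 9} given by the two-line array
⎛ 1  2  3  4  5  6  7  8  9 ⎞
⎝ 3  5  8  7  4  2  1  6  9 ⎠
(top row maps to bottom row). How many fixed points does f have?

1

The fixed points (elements with f(x) = x) are {9}, so there is 1.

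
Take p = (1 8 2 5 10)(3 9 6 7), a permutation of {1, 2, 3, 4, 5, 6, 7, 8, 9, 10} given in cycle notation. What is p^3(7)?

7 lies in the 4-cycle (3 9 6 7).
Stepping 3 places around the cycle: 7 → 3 → 9 → 6.

6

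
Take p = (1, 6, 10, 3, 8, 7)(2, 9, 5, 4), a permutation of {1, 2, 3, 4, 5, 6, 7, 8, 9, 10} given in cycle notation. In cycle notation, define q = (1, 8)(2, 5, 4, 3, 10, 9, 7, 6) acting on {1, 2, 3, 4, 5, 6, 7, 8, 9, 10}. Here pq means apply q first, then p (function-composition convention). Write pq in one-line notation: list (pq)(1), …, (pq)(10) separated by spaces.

For each element, apply q then p: 1 → 8 → 7; 2 → 5 → 4; 3 → 10 → 3; 4 → 3 → 8; 5 → 4 → 2; 6 → 2 → 9; 7 → 6 → 10; 8 → 1 → 6; 9 → 7 → 1; 10 → 9 → 5.
Collecting the images, pq = [7 4 3 8 2 9 10 6 1 5].

7 4 3 8 2 9 10 6 1 5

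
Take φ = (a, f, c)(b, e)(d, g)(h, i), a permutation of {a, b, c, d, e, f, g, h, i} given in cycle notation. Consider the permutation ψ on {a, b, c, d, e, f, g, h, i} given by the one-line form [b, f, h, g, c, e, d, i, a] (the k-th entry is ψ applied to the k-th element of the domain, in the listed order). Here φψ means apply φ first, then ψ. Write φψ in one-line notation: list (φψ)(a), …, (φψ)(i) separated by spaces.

(φψ)(x) = ψ(φ(x)). Computing each image: ψ(φ(a)) = ψ(f) = e, ψ(φ(b)) = ψ(e) = c, ψ(φ(c)) = ψ(a) = b, ψ(φ(d)) = ψ(g) = d, ψ(φ(e)) = ψ(b) = f, ψ(φ(f)) = ψ(c) = h, ψ(φ(g)) = ψ(d) = g, ψ(φ(h)) = ψ(i) = a, ψ(φ(i)) = ψ(h) = i.
Hence φψ = [e c b d f h g a i].

e c b d f h g a i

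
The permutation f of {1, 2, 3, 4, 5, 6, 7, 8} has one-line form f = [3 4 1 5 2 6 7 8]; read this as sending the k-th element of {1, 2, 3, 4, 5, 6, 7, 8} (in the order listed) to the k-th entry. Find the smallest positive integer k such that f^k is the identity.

6

Writing f as disjoint cycles, the cycle lengths are 3, 2, 1, 1, 1.
Since disjoint cycles commute, ord(f) = lcm(3, 2) = 6.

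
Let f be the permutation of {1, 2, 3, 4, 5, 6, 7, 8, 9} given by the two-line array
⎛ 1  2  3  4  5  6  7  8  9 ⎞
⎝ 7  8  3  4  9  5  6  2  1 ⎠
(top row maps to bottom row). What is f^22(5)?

Tracing 5 → 9 → … returns to 5 after 5 steps, so 5 lies in a 5-cycle (1, 7, 6, 5, 9).
Powers repeat with period 5 on this cycle, and 22 mod 5 = 2, so f^22(5) = f^2(5).
Advancing 2 steps from 5: 5 → 9 → 1.

1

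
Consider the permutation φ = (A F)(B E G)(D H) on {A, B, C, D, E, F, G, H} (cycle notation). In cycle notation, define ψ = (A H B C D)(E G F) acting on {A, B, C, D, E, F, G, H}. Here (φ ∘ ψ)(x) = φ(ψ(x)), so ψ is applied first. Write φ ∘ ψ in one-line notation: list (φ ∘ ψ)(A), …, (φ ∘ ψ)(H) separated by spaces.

D C H F B G A E

(φ ∘ ψ)(x) = φ(ψ(x)). Computing each image: φ(ψ(A)) = φ(H) = D, φ(ψ(B)) = φ(C) = C, φ(ψ(C)) = φ(D) = H, φ(ψ(D)) = φ(A) = F, φ(ψ(E)) = φ(G) = B, φ(ψ(F)) = φ(E) = G, φ(ψ(G)) = φ(F) = A, φ(ψ(H)) = φ(B) = E.
Hence φ ∘ ψ = [D C H F B G A E].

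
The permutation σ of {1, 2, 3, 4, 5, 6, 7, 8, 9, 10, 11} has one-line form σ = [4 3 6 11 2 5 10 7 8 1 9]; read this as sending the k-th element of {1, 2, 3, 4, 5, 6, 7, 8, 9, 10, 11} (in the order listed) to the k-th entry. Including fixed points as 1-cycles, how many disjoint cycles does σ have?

The cycle decomposition is (1 4 11 9 8 7 10)(2 3 6 5), which has 2 cycles (counting 1-cycles).

2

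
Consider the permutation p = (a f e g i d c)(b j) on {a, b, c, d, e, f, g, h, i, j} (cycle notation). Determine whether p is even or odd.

The cycle lengths are 7, 2, 1.
A cycle of length ℓ contributes ℓ−1 transpositions, so p is a product of 6 + 1 = 7 transpositions — odd.

odd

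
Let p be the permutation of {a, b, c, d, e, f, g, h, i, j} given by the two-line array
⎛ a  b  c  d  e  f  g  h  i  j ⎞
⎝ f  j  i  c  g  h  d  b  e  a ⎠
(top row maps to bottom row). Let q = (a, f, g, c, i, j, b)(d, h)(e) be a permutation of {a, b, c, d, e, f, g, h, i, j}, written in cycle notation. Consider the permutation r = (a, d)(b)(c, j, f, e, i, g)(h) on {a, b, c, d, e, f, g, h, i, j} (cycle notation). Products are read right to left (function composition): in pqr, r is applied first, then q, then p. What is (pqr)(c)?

j

(pqr)(c) = p(q(r(c))). r(c) = j, then q(j) = b, then p(b) = j, so the result is j.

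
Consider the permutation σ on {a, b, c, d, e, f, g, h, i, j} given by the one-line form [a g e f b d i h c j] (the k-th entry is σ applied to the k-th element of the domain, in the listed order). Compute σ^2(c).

b

Tracing c → e → … returns to c after 5 steps, so c lies in a 5-cycle (b, g, i, c, e).
Advancing 2 steps from c: c → e → b.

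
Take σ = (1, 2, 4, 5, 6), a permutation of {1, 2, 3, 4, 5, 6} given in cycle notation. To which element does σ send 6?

Within (1, 2, 4, 5, 6), 6 ↦ 1.

1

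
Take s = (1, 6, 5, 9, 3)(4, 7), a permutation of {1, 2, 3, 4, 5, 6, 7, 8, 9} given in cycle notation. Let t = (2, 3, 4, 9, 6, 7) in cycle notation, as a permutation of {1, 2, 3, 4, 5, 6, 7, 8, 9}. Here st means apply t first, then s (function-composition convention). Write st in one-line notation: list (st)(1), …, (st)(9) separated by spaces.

6 1 7 3 9 4 2 8 5

Chase each element through t then s: 1 → 1 → 6; 2 → 3 → 1; 3 → 4 → 7; 4 → 9 → 3; 5 → 5 → 9; 6 → 7 → 4; 7 → 2 → 2; 8 → 8 → 8; 9 → 6 → 5.
So st in one-line form is 6 1 7 3 9 4 2 8 5.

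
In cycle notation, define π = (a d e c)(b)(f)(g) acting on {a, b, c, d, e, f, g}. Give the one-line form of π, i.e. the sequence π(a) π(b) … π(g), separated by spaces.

Image by image: a→d, b→b, c→a, d→e, e→c, f→f, g→g.
Listing these in domain order gives d b a e c f g.

d b a e c f g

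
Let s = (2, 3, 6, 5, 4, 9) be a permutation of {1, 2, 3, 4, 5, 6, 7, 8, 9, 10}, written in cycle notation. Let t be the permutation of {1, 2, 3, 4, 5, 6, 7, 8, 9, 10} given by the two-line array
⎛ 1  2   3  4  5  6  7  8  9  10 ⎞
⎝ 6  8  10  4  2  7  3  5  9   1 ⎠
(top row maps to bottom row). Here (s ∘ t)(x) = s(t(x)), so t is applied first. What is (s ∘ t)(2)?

(s ∘ t)(2) = s(t(2)). t(2) = 8, then s(8) = 8. So (s ∘ t)(2) = 8.

8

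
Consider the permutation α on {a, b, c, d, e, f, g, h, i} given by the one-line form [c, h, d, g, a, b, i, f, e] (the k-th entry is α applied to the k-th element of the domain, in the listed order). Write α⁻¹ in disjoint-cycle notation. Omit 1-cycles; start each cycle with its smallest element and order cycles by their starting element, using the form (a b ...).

First write α in disjoint cycles: (a c d g i e)(b h f).
The inverse reverses every cycle; in canonical form, α⁻¹ = (a e i g d c)(b f h).

(a e i g d c)(b f h)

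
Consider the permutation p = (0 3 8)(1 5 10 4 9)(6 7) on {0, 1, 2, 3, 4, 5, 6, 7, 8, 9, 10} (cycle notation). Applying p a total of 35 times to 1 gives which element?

1

1 lies in the 5-cycle (1 5 10 4 9).
Powers repeat with period 5 on this cycle, and 35 mod 5 = 0, so p^35(1) = p^0(1).
So p^35(1) = 1.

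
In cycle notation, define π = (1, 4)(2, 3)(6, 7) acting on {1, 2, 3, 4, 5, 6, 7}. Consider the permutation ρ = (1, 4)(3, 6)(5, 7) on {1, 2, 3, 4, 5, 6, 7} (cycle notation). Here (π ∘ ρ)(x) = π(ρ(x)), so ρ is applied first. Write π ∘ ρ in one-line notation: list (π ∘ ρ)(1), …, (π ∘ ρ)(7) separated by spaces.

For each element, apply ρ then π: 1 → 4 → 1; 2 → 2 → 3; 3 → 6 → 7; 4 → 1 → 4; 5 → 7 → 6; 6 → 3 → 2; 7 → 5 → 5.
Collecting the images, π ∘ ρ = [1 3 7 4 6 2 5].

1 3 7 4 6 2 5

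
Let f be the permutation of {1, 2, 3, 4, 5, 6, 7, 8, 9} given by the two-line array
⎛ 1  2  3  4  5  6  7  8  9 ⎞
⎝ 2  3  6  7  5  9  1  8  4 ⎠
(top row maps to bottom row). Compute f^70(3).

Tracing 3 → 6 → … returns to 3 after 7 steps, so 3 lies in a 7-cycle (1 2 3 6 9 4 7).
Since the cycle has length 7, f^70 acts on it the same as f^0 (70 mod 7 = 0).
So f^70(3) = 3.

3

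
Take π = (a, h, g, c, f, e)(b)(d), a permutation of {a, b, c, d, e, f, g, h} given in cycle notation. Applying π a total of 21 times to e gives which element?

e lies in the 6-cycle (a, h, g, c, f, e).
Powers repeat with period 6 on this cycle, and 21 mod 6 = 3, so π^21(e) = π^3(e).
Stepping 3 places around the cycle: e → a → h → g.

g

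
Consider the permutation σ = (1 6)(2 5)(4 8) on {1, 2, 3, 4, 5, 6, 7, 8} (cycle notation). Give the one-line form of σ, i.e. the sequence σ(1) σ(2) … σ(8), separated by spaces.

Reading each image from the cycles: 1→6, 2→5, 3→3, 4→8, 5→2, 6→1, 7→7, 8→4.
Listing these in domain order gives 6 5 3 8 2 1 7 4.

6 5 3 8 2 1 7 4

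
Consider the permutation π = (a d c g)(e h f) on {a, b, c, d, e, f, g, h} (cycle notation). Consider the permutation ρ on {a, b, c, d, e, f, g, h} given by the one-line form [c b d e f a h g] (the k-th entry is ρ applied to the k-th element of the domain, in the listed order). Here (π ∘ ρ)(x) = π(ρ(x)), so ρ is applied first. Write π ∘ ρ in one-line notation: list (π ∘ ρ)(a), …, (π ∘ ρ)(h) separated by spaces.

(π ∘ ρ)(x) = π(ρ(x)). Computing each image: π(ρ(a)) = π(c) = g, π(ρ(b)) = π(b) = b, π(ρ(c)) = π(d) = c, π(ρ(d)) = π(e) = h, π(ρ(e)) = π(f) = e, π(ρ(f)) = π(a) = d, π(ρ(g)) = π(h) = f, π(ρ(h)) = π(g) = a.
Hence π ∘ ρ = [g b c h e d f a].

g b c h e d f a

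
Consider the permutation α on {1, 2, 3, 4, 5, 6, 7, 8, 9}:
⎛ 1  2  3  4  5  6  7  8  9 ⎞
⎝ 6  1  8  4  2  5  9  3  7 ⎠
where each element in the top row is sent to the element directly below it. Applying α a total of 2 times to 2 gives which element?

Tracing 2 → 1 → … returns to 2 after 4 steps, so 2 lies in a 4-cycle (1 6 5 2).
Stepping 2 places around the cycle: 2 → 1 → 6.

6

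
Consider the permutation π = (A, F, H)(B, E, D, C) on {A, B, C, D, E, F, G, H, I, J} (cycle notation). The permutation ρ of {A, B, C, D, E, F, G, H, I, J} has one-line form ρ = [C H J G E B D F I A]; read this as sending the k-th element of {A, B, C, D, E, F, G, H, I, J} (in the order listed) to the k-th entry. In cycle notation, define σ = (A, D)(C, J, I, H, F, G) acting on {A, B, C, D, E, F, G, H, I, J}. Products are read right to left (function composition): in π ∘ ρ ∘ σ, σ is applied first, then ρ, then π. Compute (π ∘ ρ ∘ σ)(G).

Apply the permutations in order: σ(G) = C, then ρ(C) = J, then π(J) = J. So (π ∘ ρ ∘ σ)(G) = J.

J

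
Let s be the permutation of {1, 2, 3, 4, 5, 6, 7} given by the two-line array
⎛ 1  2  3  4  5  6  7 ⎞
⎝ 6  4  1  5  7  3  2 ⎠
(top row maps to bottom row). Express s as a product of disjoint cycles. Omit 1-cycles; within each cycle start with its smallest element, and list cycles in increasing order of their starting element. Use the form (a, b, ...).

From 1: 1 → 6 → 3 → 1, closing the cycle (1, 6, 3).
Continuing from each remaining unvisited element yields (1, 6, 3)(2, 4, 5, 7).

(1, 6, 3)(2, 4, 5, 7)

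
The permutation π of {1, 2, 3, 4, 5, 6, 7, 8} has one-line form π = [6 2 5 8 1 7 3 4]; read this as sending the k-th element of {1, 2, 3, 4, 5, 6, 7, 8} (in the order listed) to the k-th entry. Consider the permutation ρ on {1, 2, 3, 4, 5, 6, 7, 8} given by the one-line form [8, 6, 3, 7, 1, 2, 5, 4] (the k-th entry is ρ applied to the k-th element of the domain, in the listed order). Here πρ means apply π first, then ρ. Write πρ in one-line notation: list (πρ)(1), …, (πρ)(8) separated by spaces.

(πρ)(x) = ρ(π(x)). Computing each image: ρ(π(1)) = ρ(6) = 2, ρ(π(2)) = ρ(2) = 6, ρ(π(3)) = ρ(5) = 1, ρ(π(4)) = ρ(8) = 4, ρ(π(5)) = ρ(1) = 8, ρ(π(6)) = ρ(7) = 5, ρ(π(7)) = ρ(3) = 3, ρ(π(8)) = ρ(4) = 7.
Hence πρ = [2 6 1 4 8 5 3 7].

2 6 1 4 8 5 3 7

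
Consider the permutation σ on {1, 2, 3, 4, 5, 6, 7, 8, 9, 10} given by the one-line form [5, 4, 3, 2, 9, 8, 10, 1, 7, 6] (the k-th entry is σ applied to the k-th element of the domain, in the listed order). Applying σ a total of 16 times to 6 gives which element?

Tracing 6 → 8 → … returns to 6 after 7 steps, so 6 lies in a 7-cycle (1, 5, 9, 7, 10, 6, 8).
Powers repeat with period 7 on this cycle, and 16 mod 7 = 2, so σ^16(6) = σ^2(6).
Advancing 2 steps from 6: 6 → 8 → 1.

1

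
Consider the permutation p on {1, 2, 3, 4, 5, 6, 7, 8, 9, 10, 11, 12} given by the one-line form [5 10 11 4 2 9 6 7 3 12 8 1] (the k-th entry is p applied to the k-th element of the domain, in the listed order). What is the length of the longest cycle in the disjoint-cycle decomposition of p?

6

Decomposing into disjoint cycles gives (1 5 2 10 12)(3 11 8 7 6 9); the longest has length 6.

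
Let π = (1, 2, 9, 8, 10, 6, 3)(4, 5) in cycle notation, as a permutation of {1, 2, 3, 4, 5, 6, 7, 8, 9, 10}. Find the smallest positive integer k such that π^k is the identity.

The cycle type of π is (7, 2, 1).
The order is lcm(7, 2) = 14.

14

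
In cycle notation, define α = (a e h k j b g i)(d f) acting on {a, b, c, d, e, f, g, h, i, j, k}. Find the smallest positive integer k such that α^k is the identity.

8

The cycle type of α is (8, 2, 1).
Since disjoint cycles commute, ord(α) = lcm(8, 2) = 8.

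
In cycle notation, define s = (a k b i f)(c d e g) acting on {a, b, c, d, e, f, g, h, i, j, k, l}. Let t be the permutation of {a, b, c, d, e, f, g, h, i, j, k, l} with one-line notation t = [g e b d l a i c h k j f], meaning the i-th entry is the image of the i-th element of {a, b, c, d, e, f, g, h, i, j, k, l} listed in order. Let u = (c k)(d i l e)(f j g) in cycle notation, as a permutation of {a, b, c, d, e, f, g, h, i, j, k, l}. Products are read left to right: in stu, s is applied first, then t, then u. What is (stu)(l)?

Chase l: s(l) = l; t(l) = f; u(f) = j. Hence (stu)(l) = j.

j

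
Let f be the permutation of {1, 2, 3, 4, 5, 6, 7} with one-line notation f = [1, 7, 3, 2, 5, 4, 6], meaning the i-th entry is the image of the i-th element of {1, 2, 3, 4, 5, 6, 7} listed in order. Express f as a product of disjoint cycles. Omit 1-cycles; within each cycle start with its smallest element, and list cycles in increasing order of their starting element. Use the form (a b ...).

(2 7 6 4)

Iterating f from 2 gives 2 → 7 → 6 → 4 → 2; that is the 4-cycle (2 7 6 4).
Repeating from the next unused element and collecting all non-trivial cycles gives (2 7 6 4).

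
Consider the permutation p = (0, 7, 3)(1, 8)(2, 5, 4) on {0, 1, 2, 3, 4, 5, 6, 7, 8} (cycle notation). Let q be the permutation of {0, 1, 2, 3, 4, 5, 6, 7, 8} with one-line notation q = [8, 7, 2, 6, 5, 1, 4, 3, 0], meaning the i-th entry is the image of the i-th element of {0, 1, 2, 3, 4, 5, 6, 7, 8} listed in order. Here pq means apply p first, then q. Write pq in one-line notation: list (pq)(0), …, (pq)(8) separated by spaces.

For each element, apply p then q: 0 → 7 → 3; 1 → 8 → 0; 2 → 5 → 1; 3 → 0 → 8; 4 → 2 → 2; 5 → 4 → 5; 6 → 6 → 4; 7 → 3 → 6; 8 → 1 → 7.
So pq in one-line form is 3 0 1 8 2 5 4 6 7.

3 0 1 8 2 5 4 6 7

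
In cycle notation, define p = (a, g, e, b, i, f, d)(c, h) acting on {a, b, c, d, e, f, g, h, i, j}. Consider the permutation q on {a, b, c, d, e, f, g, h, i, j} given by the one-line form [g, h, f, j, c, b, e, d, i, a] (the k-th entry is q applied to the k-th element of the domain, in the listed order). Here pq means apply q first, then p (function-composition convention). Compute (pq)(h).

a

First apply q: q(h) = d, then p(d) = a. Thus (pq)(h) = a.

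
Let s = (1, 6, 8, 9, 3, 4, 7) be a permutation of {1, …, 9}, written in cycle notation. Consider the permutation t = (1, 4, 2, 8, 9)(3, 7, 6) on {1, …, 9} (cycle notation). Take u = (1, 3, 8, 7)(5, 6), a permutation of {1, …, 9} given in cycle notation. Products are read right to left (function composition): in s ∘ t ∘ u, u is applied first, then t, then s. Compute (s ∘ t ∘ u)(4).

2

Apply the permutations in order: u(4) = 4, then t(4) = 2, then s(2) = 2. So (s ∘ t ∘ u)(4) = 2.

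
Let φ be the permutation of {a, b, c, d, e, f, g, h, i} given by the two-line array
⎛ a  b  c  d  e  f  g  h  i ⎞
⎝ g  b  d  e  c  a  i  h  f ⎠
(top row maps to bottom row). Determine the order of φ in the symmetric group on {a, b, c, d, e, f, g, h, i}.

Decomposing into disjoint cycles gives cycle lengths 4, 3, 1, 1.
The order is lcm(4, 3) = 12.

12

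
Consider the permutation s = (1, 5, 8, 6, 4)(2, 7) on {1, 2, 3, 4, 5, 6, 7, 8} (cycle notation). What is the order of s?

10

The disjoint cycles have lengths 5, 2, 1.
The order of s is the least common multiple of its cycle lengths: lcm(5, 2) = 10.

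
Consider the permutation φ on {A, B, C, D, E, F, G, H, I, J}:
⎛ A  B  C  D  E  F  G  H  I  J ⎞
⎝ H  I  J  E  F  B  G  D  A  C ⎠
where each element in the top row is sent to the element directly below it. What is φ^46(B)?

Tracing B → I → … returns to B after 7 steps, so B lies in a 7-cycle (A, H, D, E, F, B, I).
On a 7-cycle, φ^7 is the identity, so φ^46 = φ^4 there (46 ≡ 4 mod 7).
Stepping 4 places around the cycle: B → I → A → H → D.

D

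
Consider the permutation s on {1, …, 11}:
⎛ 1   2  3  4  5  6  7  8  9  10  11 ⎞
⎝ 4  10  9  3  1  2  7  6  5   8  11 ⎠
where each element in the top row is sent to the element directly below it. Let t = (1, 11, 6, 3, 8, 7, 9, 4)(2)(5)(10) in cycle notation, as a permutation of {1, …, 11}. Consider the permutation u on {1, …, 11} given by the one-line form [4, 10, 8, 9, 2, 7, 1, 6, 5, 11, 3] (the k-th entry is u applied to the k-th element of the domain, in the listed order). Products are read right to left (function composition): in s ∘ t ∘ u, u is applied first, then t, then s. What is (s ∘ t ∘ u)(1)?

Apply the permutations in order: u(1) = 4, then t(4) = 1, then s(1) = 4. So (s ∘ t ∘ u)(1) = 4.

4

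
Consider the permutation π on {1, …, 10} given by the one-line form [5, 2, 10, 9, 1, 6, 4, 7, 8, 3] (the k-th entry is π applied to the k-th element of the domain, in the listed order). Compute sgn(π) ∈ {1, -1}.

-1

In disjoint-cycle form the cycle lengths are 4, 2, 2, 1, 1.
A cycle is odd iff its length is even; π has 3 even-length cycles, so sgn(π) = (−1)^3 and π is odd.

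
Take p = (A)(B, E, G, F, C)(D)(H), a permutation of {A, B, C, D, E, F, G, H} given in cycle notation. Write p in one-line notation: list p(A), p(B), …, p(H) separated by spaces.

Reading each image from the cycles: A↦A, B↦E, C↦B, D↦D, E↦G, F↦C, G↦F, H↦H.
So the one-line form is A E B D G C F H.

A E B D G C F H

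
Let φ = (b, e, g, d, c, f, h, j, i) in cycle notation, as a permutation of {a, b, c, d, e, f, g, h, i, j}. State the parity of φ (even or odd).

The cycle lengths are 9, 1.
A cycle of length ℓ contributes ℓ−1 transpositions, so φ is a product of 8 transpositions — even.

even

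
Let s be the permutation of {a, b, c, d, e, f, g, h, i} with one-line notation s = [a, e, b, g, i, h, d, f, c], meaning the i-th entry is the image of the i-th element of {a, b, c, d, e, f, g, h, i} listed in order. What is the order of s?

The disjoint-cycle form of s has cycle lengths 4, 2, 2, 1.
The order of s is the least common multiple of its cycle lengths: lcm(4, 2, 2) = 4.

4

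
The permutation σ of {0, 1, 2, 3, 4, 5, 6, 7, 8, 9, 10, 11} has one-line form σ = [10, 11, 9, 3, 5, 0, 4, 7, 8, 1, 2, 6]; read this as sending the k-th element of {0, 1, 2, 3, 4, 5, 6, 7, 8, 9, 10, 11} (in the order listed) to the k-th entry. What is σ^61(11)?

Tracing 11 → 6 → … returns to 11 after 9 steps, so 11 lies in a 9-cycle (0 10 2 9 1 11 6 4 5).
Since the cycle has length 9, σ^61 acts on it the same as σ^7 (61 mod 9 = 7).
Advancing 7 steps from 11: 11 → 6 → 4 → 5 → 0 → 10 → 2 → 9.

9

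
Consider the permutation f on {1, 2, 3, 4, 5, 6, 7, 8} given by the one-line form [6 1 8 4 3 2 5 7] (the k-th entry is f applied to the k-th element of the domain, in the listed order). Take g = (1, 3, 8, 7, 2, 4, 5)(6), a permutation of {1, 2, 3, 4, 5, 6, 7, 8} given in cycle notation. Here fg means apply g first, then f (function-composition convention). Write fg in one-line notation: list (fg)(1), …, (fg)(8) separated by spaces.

(fg)(x) = f(g(x)). Computing each image: f(g(1)) = f(3) = 8, f(g(2)) = f(4) = 4, f(g(3)) = f(8) = 7, f(g(4)) = f(5) = 3, f(g(5)) = f(1) = 6, f(g(6)) = f(6) = 2, f(g(7)) = f(2) = 1, f(g(8)) = f(7) = 5.
Hence fg = [8 4 7 3 6 2 1 5].

8 4 7 3 6 2 1 5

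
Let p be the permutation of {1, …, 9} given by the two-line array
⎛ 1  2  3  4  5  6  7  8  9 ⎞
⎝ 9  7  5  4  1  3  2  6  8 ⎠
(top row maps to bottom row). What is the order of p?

The disjoint-cycle form of p has cycle lengths 6, 2, 1.
Since disjoint cycles commute, ord(p) = lcm(6, 2) = 6.

6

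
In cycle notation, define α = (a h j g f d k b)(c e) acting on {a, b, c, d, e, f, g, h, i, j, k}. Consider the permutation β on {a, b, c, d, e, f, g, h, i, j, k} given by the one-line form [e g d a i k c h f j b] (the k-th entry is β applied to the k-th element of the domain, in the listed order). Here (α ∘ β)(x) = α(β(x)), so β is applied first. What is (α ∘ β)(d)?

h

First apply β: β(d) = a, then α(a) = h. Thus (α ∘ β)(d) = h.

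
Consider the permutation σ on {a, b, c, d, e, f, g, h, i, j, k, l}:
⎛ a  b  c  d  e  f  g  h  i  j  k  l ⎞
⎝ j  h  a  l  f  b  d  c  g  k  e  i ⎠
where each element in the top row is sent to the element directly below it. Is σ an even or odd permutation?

In disjoint-cycle form the cycle lengths are 8, 4.
A cycle is odd iff its length is even; σ has 2 even-length cycles, so sgn(σ) = (−1)^2 and σ is even.

even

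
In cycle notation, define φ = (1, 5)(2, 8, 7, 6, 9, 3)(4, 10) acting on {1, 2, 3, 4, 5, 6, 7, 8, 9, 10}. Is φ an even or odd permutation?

The cycle lengths are 6, 2, 2.
A cycle of length ℓ contributes ℓ−1 transpositions, so φ is a product of 5 + 1 + 1 = 7 transpositions — odd.

odd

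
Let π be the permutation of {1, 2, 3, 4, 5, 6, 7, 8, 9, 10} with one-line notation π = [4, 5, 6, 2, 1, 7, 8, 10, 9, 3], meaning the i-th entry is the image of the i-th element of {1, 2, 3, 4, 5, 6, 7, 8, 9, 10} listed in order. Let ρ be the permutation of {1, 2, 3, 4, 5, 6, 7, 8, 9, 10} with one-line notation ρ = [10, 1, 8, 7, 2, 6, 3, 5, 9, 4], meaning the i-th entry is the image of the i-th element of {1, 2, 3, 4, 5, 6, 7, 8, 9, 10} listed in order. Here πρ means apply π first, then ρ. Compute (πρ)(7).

5

First apply π: π(7) = 8, then ρ(8) = 5. Thus (πρ)(7) = 5.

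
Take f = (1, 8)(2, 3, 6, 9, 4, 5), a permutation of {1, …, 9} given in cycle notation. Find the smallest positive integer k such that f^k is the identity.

6

The cycle type of f is (6, 2, 1).
Since disjoint cycles commute, ord(f) = lcm(6, 2) = 6.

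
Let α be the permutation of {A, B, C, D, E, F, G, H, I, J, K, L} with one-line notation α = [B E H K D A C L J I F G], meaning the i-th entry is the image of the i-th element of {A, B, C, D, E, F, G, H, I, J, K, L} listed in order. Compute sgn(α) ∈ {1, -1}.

-1

In disjoint-cycle form the cycle lengths are 6, 4, 2.
A cycle of length ℓ contributes ℓ−1 transpositions, so α is a product of 5 + 3 + 1 = 9 transpositions — odd.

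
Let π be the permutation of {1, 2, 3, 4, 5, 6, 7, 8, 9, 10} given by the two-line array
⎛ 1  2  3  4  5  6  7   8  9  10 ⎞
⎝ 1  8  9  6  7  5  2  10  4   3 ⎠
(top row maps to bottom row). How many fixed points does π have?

The fixed points (elements with π(x) = x) are {1}, so there is 1.

1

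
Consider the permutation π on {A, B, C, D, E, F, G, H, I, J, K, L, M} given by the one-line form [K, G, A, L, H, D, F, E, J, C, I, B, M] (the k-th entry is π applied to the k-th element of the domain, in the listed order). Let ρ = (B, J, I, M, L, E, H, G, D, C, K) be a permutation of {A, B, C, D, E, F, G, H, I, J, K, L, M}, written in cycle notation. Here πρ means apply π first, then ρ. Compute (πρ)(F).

C

First apply π: π(F) = D, then ρ(D) = C. Thus (πρ)(F) = C.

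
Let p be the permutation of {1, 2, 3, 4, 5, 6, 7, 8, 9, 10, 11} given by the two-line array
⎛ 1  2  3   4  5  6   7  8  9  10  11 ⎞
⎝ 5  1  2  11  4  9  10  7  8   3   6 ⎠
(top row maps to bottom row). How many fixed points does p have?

0

No element satisfies p(x) = x, so there are 0 fixed points.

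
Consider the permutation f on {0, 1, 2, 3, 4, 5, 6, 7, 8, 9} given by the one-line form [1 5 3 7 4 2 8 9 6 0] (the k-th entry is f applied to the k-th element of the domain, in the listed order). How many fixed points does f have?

1

The fixed points (elements with f(x) = x) are {4}, so there is 1.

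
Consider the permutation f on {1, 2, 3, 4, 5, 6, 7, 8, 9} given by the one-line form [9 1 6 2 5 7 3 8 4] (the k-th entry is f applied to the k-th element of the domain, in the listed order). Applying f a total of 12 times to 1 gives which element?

Tracing 1 → 9 → … returns to 1 after 4 steps, so 1 lies in a 4-cycle (1 9 4 2).
On a 4-cycle, f^4 is the identity, so f^12 = f^0 there (12 ≡ 0 mod 4).
So f^12(1) = 1.

1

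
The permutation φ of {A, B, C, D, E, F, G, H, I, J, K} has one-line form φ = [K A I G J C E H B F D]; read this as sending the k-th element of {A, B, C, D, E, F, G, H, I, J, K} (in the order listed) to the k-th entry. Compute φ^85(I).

Tracing I → B → … returns to I after 10 steps, so I lies in a 10-cycle (A, K, D, G, E, J, F, C, I, B).
Powers repeat with period 10 on this cycle, and 85 mod 10 = 5, so φ^85(I) = φ^5(I).
Stepping 5 places around the cycle: I → B → A → K → D → G.

G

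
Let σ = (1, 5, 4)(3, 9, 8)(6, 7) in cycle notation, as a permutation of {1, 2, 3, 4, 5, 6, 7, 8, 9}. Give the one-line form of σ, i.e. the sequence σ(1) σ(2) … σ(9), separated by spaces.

Each element maps to the next entry in its cycle (wrapping to the front): 1→5, 2→2, 3→9, 4→1, 5→4, 6→7, 7→6, 8→3, 9→8.
So the one-line form is 5 2 9 1 4 7 6 3 8.

5 2 9 1 4 7 6 3 8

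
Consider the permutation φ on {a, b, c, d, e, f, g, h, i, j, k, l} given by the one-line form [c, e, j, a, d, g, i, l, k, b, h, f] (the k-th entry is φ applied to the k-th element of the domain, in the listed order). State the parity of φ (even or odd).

even

In disjoint-cycle form the cycle lengths are 6, 6.
A cycle of length ℓ contributes ℓ−1 transpositions, so φ is a product of 5 + 5 = 10 transpositions — even.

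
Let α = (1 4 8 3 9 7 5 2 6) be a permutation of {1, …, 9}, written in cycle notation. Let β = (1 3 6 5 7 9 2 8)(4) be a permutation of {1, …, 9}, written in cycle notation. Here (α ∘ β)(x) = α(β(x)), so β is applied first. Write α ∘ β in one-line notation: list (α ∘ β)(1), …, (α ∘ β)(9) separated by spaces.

(α ∘ β)(x) = α(β(x)). Computing each image: α(β(1)) = α(3) = 9, α(β(2)) = α(8) = 3, α(β(3)) = α(6) = 1, α(β(4)) = α(4) = 8, α(β(5)) = α(7) = 5, α(β(6)) = α(5) = 2, α(β(7)) = α(9) = 7, α(β(8)) = α(1) = 4, α(β(9)) = α(2) = 6.
Hence α ∘ β = [9 3 1 8 5 2 7 4 6].

9 3 1 8 5 2 7 4 6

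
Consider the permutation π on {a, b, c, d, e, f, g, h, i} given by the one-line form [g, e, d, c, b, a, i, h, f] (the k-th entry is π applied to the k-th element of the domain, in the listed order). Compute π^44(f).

Tracing f → a → … returns to f after 4 steps, so f lies in a 4-cycle (a g i f).
Powers repeat with period 4 on this cycle, and 44 mod 4 = 0, so π^44(f) = π^0(f).
So π^44(f) = f.

f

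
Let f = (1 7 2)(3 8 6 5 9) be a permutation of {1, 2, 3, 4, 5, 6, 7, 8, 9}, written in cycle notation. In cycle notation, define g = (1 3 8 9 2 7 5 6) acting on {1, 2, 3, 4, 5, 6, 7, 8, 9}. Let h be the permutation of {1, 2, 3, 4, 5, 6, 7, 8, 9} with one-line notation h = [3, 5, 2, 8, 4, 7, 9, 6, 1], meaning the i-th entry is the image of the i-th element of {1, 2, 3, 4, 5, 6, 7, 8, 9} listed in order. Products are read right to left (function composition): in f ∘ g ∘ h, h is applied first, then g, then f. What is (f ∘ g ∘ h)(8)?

7

Apply the permutations in order: h(8) = 6, then g(6) = 1, then f(1) = 7. So (f ∘ g ∘ h)(8) = 7.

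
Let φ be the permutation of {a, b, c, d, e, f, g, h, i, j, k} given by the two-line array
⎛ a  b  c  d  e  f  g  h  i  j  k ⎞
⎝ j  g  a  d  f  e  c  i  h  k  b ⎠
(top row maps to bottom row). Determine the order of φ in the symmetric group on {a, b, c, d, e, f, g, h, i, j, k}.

Writing φ as disjoint cycles, the cycle lengths are 6, 2, 2, 1.
The order is lcm(6, 2, 2) = 6.

6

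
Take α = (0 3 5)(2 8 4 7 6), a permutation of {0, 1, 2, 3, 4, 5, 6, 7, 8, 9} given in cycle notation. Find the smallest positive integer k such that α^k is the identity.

15

The disjoint cycles have lengths 5, 3, 1, 1.
The order of α is the least common multiple of its cycle lengths: lcm(5, 3) = 15.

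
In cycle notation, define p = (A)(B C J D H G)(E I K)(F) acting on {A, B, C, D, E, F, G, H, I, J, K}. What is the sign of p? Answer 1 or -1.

The cycle lengths are 6, 3, 1, 1.
A cycle of length ℓ contributes ℓ−1 transpositions, so p is a product of 5 + 2 = 7 transpositions — odd.

-1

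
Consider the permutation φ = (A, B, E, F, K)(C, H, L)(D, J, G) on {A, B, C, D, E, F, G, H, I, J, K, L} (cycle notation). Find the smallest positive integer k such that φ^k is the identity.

15

The disjoint cycles have lengths 5, 3, 3, 1.
The order is lcm(5, 3, 3) = 15.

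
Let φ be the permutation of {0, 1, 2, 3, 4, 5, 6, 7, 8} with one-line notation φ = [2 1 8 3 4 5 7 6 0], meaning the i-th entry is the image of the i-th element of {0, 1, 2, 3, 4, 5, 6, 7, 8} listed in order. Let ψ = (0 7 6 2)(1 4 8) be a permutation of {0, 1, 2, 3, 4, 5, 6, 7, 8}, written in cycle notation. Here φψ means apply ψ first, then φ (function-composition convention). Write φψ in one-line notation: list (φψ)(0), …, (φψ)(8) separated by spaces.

(φψ)(x) = φ(ψ(x)). Computing each image: φ(ψ(0)) = φ(7) = 6, φ(ψ(1)) = φ(4) = 4, φ(ψ(2)) = φ(0) = 2, φ(ψ(3)) = φ(3) = 3, φ(ψ(4)) = φ(8) = 0, φ(ψ(5)) = φ(5) = 5, φ(ψ(6)) = φ(2) = 8, φ(ψ(7)) = φ(6) = 7, φ(ψ(8)) = φ(1) = 1.
Hence φψ = [6 4 2 3 0 5 8 7 1].

6 4 2 3 0 5 8 7 1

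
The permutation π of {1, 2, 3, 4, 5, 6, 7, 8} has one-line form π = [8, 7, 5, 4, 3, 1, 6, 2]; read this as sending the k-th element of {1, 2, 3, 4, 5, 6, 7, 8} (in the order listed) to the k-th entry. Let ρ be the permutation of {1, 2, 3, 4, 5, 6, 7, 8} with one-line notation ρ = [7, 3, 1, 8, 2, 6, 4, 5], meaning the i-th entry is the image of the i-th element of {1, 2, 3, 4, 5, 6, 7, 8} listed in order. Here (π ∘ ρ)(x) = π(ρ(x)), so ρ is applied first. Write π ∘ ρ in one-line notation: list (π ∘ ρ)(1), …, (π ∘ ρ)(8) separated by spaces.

Chase each element through ρ then π: 1 → 7 → 6; 2 → 3 → 5; 3 → 1 → 8; 4 → 8 → 2; 5 → 2 → 7; 6 → 6 → 1; 7 → 4 → 4; 8 → 5 → 3.
So π ∘ ρ in one-line form is 6 5 8 2 7 1 4 3.

6 5 8 2 7 1 4 3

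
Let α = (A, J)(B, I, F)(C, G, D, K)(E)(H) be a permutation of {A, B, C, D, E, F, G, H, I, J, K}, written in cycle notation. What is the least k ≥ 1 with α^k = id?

The disjoint cycles have lengths 4, 3, 2, 1, 1.
The order of α is the least common multiple of its cycle lengths: lcm(4, 3, 2) = 12.

12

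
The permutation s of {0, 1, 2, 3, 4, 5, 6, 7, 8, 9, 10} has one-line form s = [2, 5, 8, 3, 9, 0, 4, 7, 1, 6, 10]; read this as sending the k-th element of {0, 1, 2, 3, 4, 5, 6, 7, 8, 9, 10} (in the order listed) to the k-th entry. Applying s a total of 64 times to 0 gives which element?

Tracing 0 → 2 → … returns to 0 after 5 steps, so 0 lies in a 5-cycle (0, 2, 8, 1, 5).
Since the cycle has length 5, s^64 acts on it the same as s^4 (64 mod 5 = 4).
Stepping 4 places around the cycle: 0 → 2 → 8 → 1 → 5.

5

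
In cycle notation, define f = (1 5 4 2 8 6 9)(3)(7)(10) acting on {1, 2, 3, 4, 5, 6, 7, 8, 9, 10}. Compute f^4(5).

6

5 lies in the 7-cycle (1 5 4 2 8 6 9).
Advancing 4 steps from 5: 5 → 4 → 2 → 8 → 6.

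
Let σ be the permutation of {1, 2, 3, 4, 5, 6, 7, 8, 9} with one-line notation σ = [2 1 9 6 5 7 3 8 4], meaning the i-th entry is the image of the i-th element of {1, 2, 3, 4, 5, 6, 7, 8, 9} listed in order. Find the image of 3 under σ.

9

3 is element number 3 of the domain, and entry number 3 of the one-line form is 9, so σ(3) = 9.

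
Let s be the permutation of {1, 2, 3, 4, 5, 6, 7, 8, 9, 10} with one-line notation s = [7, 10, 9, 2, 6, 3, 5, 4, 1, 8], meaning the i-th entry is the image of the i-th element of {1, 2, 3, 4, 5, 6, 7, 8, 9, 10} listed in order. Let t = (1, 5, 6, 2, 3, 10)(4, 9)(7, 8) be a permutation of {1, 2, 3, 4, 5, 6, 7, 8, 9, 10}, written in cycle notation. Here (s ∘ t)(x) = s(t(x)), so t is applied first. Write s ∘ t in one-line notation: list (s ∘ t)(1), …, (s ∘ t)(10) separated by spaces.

6 9 8 1 3 10 4 5 2 7

(s ∘ t)(x) = s(t(x)). Computing each image: s(t(1)) = s(5) = 6, s(t(2)) = s(3) = 9, s(t(3)) = s(10) = 8, s(t(4)) = s(9) = 1, s(t(5)) = s(6) = 3, s(t(6)) = s(2) = 10, s(t(7)) = s(8) = 4, s(t(8)) = s(7) = 5, s(t(9)) = s(4) = 2, s(t(10)) = s(1) = 7.
Hence s ∘ t = [6 9 8 1 3 10 4 5 2 7].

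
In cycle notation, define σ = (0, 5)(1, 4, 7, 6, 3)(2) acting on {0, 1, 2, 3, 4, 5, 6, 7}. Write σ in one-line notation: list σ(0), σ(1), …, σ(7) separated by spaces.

Image by image: 0↦5, 1↦4, 2↦2, 3↦1, 4↦7, 5↦0, 6↦3, 7↦6.
So the one-line form is 5 4 2 1 7 0 3 6.

5 4 2 1 7 0 3 6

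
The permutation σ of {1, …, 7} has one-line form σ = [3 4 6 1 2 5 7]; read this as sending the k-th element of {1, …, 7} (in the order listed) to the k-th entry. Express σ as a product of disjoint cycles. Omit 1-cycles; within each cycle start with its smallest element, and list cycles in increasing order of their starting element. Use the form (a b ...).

(1 3 6 5 2 4)

Start at 1 and follow images: 1 → 3 → 6 → 5 → 2 → 4 → 1, giving the cycle (1 3 6 5 2 4).
Continuing from each remaining unvisited element yields (1 3 6 5 2 4).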